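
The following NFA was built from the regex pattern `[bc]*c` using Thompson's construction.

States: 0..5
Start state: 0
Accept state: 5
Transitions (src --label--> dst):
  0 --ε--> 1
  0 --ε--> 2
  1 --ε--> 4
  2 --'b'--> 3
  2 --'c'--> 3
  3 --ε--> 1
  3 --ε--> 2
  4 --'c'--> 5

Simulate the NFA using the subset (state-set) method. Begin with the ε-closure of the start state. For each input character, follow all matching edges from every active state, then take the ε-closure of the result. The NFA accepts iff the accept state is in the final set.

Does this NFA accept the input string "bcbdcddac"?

Answer: REJECT

Derivation:
initial (ε-close {0}): {0,1,2,4}
'b' @ 1: {1,2,3,4}
'c' @ 2: {1,2,3,4,5}  [accepting]
'b' @ 3: {1,2,3,4}
'd' @ 4: {}  — state set empty
rest 'cddac' ignored (set empty)
final: {}; accept 5 not in set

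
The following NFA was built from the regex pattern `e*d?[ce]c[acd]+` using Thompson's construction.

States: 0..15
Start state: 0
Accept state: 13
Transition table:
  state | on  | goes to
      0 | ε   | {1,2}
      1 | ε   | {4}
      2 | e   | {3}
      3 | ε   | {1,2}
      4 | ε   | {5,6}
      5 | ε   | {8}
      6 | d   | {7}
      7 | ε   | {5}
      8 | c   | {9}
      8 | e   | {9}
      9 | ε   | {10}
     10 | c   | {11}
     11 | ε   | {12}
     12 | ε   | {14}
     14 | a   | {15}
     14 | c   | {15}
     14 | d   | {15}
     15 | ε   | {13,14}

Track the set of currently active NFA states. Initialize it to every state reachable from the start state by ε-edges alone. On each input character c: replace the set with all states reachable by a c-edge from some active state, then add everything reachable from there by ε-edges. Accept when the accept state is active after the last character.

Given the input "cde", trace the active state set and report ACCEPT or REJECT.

Answer: REJECT

Derivation:
S₀ = ε-closure({0}) = {0,1,2,4,5,6,8}
'c' @ 1: {9,10}
'd' @ 2: {}  — state set empty
rest 'e' ignored (set empty)
final: {}; accept 13 not in set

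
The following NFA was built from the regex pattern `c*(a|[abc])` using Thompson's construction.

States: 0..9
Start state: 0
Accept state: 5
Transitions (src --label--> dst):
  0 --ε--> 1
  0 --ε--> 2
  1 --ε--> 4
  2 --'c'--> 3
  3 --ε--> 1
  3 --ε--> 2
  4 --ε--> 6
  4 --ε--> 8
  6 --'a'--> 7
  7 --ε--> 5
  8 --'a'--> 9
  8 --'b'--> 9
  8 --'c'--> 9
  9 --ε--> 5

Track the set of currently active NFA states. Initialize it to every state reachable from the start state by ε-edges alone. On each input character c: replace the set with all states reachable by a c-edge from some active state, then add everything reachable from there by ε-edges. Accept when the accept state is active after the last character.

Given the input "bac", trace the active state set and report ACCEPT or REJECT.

Answer: REJECT

Trace:
initial (ε-close {0}): {0,1,2,4,6,8}
'b' @ 1: {5,9}  [accepting]
'a' @ 2: {}  — state set empty
rest 'c' ignored (set empty)
end set {} — state 5 not in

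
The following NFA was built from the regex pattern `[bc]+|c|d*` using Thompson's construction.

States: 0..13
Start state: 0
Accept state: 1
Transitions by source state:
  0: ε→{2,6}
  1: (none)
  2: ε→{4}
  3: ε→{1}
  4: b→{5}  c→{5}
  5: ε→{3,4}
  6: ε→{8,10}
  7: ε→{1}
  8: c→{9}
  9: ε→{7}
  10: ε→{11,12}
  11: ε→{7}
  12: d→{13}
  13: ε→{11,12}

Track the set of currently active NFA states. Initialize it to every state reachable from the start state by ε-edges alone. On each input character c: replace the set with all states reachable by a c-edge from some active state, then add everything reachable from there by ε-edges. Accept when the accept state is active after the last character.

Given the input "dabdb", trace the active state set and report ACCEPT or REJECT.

initial (ε-close {0}): {0,1,2,4,6,7,8,10,11,12}
'd' @ 1: {1,7,11,12,13}  [accepting]
'a' @ 2: {}  — no active states
rest 'bdb' ignored (set empty)
after full input: {}  (accept=1 not in)

Answer: REJECT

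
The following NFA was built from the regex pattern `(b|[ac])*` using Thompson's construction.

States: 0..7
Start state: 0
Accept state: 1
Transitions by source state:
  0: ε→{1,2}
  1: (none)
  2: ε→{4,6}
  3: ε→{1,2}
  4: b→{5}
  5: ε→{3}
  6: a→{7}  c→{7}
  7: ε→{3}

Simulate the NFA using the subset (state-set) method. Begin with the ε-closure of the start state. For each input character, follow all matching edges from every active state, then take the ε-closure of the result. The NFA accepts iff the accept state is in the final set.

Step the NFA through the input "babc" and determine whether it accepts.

Answer: ACCEPT

Derivation:
S₀ = ε-closure({0}) = {0,1,2,4,6}
'b' @ 1: {1,2,3,4,5,6}  [accepting]
'a' @ 2: {1,2,3,4,6,7}  [accepting]
'b' @ 3: {1,2,3,4,5,6}  [accepting]
'c' @ 4: {1,2,3,4,6,7}  [accepting]
after full input: {1,2,3,4,6,7}  (accept=1 in)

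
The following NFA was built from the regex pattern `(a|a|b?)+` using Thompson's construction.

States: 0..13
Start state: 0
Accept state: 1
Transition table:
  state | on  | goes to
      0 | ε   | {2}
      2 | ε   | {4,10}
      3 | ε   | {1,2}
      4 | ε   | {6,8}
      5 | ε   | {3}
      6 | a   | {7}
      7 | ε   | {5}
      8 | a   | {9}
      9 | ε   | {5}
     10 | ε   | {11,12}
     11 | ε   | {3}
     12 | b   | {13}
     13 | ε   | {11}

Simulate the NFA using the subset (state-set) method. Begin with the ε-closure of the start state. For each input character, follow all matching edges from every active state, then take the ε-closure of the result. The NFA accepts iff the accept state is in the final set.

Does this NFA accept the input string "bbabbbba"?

Answer: ACCEPT

Derivation:
S₀ = ε-closure({0}) = {0,1,2,3,4,6,8,10,11,12}
'b' @ 1: {1,2,3,4,6,8,10,11,12,13}  ✓accept
'b' @ 2: {1,2,3,4,6,8,10,11,12,13}  ✓accept
'a' @ 3: {1,2,3,4,5,6,7,8,9,10,11,12}  ✓accept
'b' @ 4: {1,2,3,4,6,8,10,11,12,13}  ✓accept
'b' @ 5: {1,2,3,4,6,8,10,11,12,13}  ✓accept
'b' @ 6: {1,2,3,4,6,8,10,11,12,13}  ✓accept
'b' @ 7: {1,2,3,4,6,8,10,11,12,13}  ✓accept
'a' @ 8: {1,2,3,4,5,6,7,8,9,10,11,12}  ✓accept
end set {1,2,3,4,5,6,7,8,9,10,11,12} — state 1 in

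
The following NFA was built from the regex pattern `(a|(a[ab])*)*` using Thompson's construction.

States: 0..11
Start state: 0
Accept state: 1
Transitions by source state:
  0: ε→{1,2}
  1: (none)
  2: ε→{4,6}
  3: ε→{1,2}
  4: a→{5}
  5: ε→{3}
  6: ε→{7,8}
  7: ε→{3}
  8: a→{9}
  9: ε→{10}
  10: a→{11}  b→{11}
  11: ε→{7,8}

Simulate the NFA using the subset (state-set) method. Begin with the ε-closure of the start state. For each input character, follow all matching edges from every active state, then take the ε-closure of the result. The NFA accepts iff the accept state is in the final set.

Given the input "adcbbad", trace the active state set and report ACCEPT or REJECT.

start: ε-closure({0}) = {0,1,2,3,4,6,7,8}
'a' @ 1: {1,2,3,4,5,6,7,8,9,10}  (accept∈set)
'd' @ 2: {}  — no active states
rest 'cbbad' ignored (set empty)
end set {} — state 1 not in

Answer: REJECT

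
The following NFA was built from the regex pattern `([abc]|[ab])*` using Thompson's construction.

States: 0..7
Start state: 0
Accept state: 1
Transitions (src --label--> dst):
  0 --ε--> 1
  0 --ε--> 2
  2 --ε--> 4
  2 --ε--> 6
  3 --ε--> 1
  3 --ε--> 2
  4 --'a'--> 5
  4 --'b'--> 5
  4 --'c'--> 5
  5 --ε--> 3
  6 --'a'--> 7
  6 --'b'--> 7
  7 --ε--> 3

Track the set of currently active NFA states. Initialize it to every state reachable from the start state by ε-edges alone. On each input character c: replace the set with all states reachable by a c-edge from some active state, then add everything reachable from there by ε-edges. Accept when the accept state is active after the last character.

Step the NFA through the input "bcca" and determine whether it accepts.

Answer: ACCEPT

Trace:
start: ε-closure({0}) = {0,1,2,4,6}
'b' @ 1: {1,2,3,4,5,6,7}  (accept∈set)
'c' @ 2: {1,2,3,4,5,6}  (accept∈set)
'c' @ 3: {1,2,3,4,5,6}  (accept∈set)
'a' @ 4: {1,2,3,4,5,6,7}  (accept∈set)
final: {1,2,3,4,5,6,7}; accept 1 in set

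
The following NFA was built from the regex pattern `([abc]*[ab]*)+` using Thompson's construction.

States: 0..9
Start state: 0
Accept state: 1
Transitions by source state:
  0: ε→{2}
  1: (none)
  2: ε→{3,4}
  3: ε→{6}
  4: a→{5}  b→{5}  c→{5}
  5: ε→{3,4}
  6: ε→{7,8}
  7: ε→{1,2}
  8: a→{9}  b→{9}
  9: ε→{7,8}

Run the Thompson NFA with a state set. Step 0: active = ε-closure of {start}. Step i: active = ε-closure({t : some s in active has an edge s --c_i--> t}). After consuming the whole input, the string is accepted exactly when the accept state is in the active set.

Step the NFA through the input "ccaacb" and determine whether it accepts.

Answer: ACCEPT

Derivation:
start: ε-closure({0}) = {0,1,2,3,4,6,7,8}
'c' @ 1: {1,2,3,4,5,6,7,8}  [accepting]
'c' @ 2: {1,2,3,4,5,6,7,8}  [accepting]
'a' @ 3: {1,2,3,4,5,6,7,8,9}  [accepting]
'a' @ 4: {1,2,3,4,5,6,7,8,9}  [accepting]
'c' @ 5: {1,2,3,4,5,6,7,8}  [accepting]
'b' @ 6: {1,2,3,4,5,6,7,8,9}  [accepting]
final: {1,2,3,4,5,6,7,8,9}; accept 1 in set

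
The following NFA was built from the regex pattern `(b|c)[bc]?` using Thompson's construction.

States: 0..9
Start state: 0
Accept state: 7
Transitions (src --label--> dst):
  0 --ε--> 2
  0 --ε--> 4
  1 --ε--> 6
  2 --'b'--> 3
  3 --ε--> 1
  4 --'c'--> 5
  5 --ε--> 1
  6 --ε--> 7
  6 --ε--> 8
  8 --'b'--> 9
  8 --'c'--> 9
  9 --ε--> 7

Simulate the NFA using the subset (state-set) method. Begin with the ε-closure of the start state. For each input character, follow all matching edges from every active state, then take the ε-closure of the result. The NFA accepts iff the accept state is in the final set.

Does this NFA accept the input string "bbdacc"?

S₀ = ε-closure({0}) = {0,2,4}
'b' @ 1: {1,3,6,7,8}  ✓accept
'b' @ 2: {7,9}  ✓accept
'd' @ 3: {}  — no active states
rest 'acc' ignored (set empty)
final: {}; accept 7 not in set

Answer: REJECT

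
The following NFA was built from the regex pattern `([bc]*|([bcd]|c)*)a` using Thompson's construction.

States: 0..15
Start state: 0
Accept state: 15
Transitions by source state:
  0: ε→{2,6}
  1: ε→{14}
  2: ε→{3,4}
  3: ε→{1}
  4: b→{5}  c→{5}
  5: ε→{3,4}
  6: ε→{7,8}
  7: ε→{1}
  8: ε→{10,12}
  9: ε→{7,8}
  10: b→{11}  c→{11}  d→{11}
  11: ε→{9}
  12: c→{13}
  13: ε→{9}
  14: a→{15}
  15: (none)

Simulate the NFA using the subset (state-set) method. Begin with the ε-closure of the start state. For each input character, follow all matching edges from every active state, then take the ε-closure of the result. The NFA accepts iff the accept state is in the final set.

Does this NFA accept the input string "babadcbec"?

S₀ = ε-closure({0}) = {0,1,2,3,4,6,7,8,10,12,14}
'b' @ 1: {1,3,4,5,7,8,9,10,11,12,14}
'a' @ 2: {15}  [accepting]
'b' @ 3: {}  — dead — no transitions
rest 'adcbec' ignored (set empty)
end set {} — state 15 not in

Answer: REJECT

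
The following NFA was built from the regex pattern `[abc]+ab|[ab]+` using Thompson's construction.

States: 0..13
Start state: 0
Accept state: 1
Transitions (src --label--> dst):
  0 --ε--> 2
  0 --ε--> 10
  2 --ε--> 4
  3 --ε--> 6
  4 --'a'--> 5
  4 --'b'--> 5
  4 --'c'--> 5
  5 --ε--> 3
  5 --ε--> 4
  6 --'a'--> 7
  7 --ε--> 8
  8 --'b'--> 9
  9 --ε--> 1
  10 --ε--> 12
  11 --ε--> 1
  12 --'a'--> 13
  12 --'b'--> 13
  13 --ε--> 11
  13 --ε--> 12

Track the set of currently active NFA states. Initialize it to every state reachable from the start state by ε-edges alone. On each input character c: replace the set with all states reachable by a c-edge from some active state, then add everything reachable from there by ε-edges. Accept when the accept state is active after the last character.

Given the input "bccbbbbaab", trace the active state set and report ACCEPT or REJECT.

Answer: ACCEPT

Steps:
initial (ε-close {0}): {0,2,4,10,12}
'b' @ 1: {1,3,4,5,6,11,12,13}  [accepting]
'c' @ 2: {3,4,5,6}
'c' @ 3: {3,4,5,6}
'b' @ 4: {3,4,5,6}
'b' @ 5: {3,4,5,6}
'b' @ 6: {3,4,5,6}
'b' @ 7: {3,4,5,6}
'a' @ 8: {3,4,5,6,7,8}
'a' @ 9: {3,4,5,6,7,8}
'b' @ 10: {1,3,4,5,6,9}  [accepting]
after full input: {1,3,4,5,6,9}  (accept=1 in)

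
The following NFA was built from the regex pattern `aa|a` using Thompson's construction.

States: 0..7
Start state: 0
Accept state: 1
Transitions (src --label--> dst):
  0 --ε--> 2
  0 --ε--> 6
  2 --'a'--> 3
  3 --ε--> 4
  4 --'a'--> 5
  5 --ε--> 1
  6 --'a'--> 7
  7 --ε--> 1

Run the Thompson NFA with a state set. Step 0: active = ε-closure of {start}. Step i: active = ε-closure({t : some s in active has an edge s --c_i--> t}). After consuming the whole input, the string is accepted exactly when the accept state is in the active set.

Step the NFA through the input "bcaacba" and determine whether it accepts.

Answer: REJECT

Steps:
start: ε-closure({0}) = {0,2,6}
'b' @ 1: {}  — no active states
rest 'caacba' ignored (set empty)
final: {}; accept 1 not in set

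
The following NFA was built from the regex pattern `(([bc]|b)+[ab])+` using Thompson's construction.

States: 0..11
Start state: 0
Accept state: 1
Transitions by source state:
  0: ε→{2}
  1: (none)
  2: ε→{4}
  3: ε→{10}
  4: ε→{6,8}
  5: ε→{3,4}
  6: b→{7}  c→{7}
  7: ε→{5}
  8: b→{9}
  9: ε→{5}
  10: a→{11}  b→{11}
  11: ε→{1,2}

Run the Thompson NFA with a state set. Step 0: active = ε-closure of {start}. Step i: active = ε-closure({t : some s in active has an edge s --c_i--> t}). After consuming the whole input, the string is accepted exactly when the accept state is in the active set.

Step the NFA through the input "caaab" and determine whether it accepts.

start: ε-closure({0}) = {0,2,4,6,8}
'c' @ 1: {3,4,5,6,7,8,10}
'a' @ 2: {1,2,4,6,8,11}  [accepting]
'a' @ 3: {}  — dead — no transitions
rest 'ab' ignored (set empty)
after full input: {}  (accept=1 not in)

Answer: REJECT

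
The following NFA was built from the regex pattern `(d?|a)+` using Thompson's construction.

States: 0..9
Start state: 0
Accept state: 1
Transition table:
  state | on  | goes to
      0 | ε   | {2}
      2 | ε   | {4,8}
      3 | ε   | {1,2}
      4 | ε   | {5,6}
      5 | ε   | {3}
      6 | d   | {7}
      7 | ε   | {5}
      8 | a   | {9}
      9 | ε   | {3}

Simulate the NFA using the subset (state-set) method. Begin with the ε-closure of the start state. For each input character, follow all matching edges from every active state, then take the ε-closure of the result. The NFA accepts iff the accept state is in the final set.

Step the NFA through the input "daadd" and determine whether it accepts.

S₀ = ε-closure({0}) = {0,1,2,3,4,5,6,8}
'd' @ 1: {1,2,3,4,5,6,7,8}  [accepting]
'a' @ 2: {1,2,3,4,5,6,8,9}  [accepting]
'a' @ 3: {1,2,3,4,5,6,8,9}  [accepting]
'd' @ 4: {1,2,3,4,5,6,7,8}  [accepting]
'd' @ 5: {1,2,3,4,5,6,7,8}  [accepting]
end set {1,2,3,4,5,6,7,8} — state 1 in

Answer: ACCEPT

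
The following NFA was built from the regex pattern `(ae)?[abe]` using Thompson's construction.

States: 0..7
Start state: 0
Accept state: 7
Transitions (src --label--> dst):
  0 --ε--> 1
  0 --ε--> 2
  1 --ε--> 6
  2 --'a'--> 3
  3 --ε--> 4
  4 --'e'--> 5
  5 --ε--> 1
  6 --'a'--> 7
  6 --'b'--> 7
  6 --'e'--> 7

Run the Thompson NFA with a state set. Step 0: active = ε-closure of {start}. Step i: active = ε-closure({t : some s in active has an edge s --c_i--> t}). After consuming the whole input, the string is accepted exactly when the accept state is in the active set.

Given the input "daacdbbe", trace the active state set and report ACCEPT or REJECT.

S₀ = ε-closure({0}) = {0,1,2,6}
'd' @ 1: {}  — state set empty
rest 'aacdbbe' ignored (set empty)
end set {} — state 7 not in

Answer: REJECT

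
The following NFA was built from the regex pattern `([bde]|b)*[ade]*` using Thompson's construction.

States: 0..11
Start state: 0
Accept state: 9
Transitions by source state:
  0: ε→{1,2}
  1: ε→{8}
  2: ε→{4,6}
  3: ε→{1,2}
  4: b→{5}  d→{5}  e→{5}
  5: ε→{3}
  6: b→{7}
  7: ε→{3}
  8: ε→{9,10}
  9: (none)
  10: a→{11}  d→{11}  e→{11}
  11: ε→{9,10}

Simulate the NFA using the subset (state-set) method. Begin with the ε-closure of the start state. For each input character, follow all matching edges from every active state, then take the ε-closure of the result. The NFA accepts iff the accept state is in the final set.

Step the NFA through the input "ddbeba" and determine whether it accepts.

start: ε-closure({0}) = {0,1,2,4,6,8,9,10}
'd' @ 1: {1,2,3,4,5,6,8,9,10,11}  [accepting]
'd' @ 2: {1,2,3,4,5,6,8,9,10,11}  [accepting]
'b' @ 3: {1,2,3,4,5,6,7,8,9,10}  [accepting]
'e' @ 4: {1,2,3,4,5,6,8,9,10,11}  [accepting]
'b' @ 5: {1,2,3,4,5,6,7,8,9,10}  [accepting]
'a' @ 6: {9,10,11}  [accepting]
final: {9,10,11}; accept 9 in set

Answer: ACCEPT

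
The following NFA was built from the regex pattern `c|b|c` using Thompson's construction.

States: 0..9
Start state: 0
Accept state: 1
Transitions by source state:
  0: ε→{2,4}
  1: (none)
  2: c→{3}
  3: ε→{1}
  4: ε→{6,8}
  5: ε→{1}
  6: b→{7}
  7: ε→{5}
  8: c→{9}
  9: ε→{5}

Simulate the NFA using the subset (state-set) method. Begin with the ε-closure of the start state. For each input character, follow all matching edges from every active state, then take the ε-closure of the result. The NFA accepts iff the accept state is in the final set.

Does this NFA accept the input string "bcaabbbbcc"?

S₀ = ε-closure({0}) = {0,2,4,6,8}
'b' @ 1: {1,5,7}  ✓accept
'c' @ 2: {}  — no active states
rest 'aabbbbcc' ignored (set empty)
after full input: {}  (accept=1 not in)

Answer: REJECT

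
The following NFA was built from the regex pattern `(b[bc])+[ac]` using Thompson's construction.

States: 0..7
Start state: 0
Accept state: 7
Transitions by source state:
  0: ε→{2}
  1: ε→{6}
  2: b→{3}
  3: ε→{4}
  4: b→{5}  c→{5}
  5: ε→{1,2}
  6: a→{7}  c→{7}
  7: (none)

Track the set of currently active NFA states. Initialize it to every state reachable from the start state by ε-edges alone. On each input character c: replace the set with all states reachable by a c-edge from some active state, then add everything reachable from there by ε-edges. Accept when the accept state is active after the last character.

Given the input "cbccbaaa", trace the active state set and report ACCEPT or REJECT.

initial (ε-close {0}): {0,2}
'c' @ 1: {}  — dead — no transitions
rest 'bccbaaa' ignored (set empty)
after full input: {}  (accept=7 not in)

Answer: REJECT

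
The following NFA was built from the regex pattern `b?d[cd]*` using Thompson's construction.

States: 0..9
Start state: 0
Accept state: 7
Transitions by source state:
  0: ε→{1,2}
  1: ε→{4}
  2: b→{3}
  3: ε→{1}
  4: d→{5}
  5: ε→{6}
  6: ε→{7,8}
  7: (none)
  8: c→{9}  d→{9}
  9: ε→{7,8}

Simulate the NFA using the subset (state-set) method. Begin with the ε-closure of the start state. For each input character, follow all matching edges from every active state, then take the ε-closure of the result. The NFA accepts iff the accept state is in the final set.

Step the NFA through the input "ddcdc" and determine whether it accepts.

Answer: ACCEPT

Derivation:
initial (ε-close {0}): {0,1,2,4}
'd' @ 1: {5,6,7,8}  ✓accept
'd' @ 2: {7,8,9}  ✓accept
'c' @ 3: {7,8,9}  ✓accept
'd' @ 4: {7,8,9}  ✓accept
'c' @ 5: {7,8,9}  ✓accept
after full input: {7,8,9}  (accept=7 in)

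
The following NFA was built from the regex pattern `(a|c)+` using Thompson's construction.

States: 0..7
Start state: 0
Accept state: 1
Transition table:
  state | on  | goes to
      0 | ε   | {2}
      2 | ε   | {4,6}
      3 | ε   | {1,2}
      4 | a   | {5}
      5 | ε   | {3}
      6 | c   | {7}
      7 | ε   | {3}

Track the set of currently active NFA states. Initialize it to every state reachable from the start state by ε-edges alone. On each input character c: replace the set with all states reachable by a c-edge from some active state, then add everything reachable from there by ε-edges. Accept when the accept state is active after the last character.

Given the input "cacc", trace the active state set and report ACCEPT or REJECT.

start: ε-closure({0}) = {0,2,4,6}
'c' @ 1: {1,2,3,4,6,7}  (accept∈set)
'a' @ 2: {1,2,3,4,5,6}  (accept∈set)
'c' @ 3: {1,2,3,4,6,7}  (accept∈set)
'c' @ 4: {1,2,3,4,6,7}  (accept∈set)
after full input: {1,2,3,4,6,7}  (accept=1 in)

Answer: ACCEPT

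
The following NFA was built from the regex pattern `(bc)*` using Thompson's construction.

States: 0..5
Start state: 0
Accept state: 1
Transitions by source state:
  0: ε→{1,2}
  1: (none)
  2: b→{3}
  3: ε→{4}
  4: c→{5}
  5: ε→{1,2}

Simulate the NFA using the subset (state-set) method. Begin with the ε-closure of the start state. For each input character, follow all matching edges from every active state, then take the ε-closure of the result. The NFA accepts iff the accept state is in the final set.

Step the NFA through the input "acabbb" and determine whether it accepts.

S₀ = ε-closure({0}) = {0,1,2}
'a' @ 1: {}  — state set empty
rest 'cabbb' ignored (set empty)
after full input: {}  (accept=1 not in)

Answer: REJECT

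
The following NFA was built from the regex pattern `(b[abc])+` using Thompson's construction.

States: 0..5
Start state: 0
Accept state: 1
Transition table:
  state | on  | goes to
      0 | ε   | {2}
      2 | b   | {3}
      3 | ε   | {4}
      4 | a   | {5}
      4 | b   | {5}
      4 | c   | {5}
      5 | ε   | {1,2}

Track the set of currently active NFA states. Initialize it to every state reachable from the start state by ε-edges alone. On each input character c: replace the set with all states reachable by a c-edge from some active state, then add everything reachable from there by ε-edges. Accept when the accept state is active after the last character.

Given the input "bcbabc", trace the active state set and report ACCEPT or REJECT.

Answer: ACCEPT

Derivation:
initial (ε-close {0}): {0,2}
'b' @ 1: {3,4}
'c' @ 2: {1,2,5}  ✓accept
'b' @ 3: {3,4}
'a' @ 4: {1,2,5}  ✓accept
'b' @ 5: {3,4}
'c' @ 6: {1,2,5}  ✓accept
after full input: {1,2,5}  (accept=1 in)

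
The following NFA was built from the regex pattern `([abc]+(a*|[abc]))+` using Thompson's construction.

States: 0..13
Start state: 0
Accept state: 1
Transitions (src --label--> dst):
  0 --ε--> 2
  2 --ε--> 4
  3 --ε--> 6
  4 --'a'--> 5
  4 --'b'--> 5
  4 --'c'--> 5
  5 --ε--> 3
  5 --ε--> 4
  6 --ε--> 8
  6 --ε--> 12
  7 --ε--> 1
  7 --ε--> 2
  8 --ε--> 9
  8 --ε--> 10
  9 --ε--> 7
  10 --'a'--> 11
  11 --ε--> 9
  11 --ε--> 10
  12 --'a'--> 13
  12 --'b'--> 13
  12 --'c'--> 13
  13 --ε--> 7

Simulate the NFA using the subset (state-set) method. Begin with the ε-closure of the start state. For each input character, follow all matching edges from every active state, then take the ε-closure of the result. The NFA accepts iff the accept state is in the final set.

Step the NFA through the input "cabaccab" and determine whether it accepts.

Answer: ACCEPT

Derivation:
initial (ε-close {0}): {0,2,4}
'c' @ 1: {1,2,3,4,5,6,7,8,9,10,12}  (accept∈set)
'a' @ 2: {1,2,3,4,5,6,7,8,9,10,11,12,13}  (accept∈set)
'b' @ 3: {1,2,3,4,5,6,7,8,9,10,12,13}  (accept∈set)
'a' @ 4: {1,2,3,4,5,6,7,8,9,10,11,12,13}  (accept∈set)
'c' @ 5: {1,2,3,4,5,6,7,8,9,10,12,13}  (accept∈set)
'c' @ 6: {1,2,3,4,5,6,7,8,9,10,12,13}  (accept∈set)
'a' @ 7: {1,2,3,4,5,6,7,8,9,10,11,12,13}  (accept∈set)
'b' @ 8: {1,2,3,4,5,6,7,8,9,10,12,13}  (accept∈set)
after full input: {1,2,3,4,5,6,7,8,9,10,12,13}  (accept=1 in)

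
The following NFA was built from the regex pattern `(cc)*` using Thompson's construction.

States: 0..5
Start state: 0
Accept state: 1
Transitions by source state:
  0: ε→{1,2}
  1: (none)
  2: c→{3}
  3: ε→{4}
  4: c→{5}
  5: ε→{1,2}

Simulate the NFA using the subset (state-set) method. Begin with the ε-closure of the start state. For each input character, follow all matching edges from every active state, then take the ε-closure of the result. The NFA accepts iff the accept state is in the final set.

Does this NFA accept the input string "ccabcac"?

S₀ = ε-closure({0}) = {0,1,2}
'c' @ 1: {3,4}
'c' @ 2: {1,2,5}  (accept∈set)
'a' @ 3: {}  — dead — no transitions
rest 'bcac' ignored (set empty)
after full input: {}  (accept=1 not in)

Answer: REJECT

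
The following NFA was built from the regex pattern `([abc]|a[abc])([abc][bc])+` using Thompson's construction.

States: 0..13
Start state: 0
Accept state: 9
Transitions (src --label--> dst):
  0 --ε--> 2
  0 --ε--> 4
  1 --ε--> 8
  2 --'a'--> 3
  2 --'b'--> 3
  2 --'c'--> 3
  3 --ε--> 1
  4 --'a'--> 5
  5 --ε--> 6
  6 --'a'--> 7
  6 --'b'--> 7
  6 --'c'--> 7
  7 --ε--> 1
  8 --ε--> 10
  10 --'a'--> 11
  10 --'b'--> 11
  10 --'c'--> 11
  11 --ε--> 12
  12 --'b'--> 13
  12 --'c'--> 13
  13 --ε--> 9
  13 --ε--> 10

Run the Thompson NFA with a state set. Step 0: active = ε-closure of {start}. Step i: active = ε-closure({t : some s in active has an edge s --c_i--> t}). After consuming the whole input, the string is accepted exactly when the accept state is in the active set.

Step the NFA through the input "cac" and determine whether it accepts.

start: ε-closure({0}) = {0,2,4}
'c' @ 1: {1,3,8,10}
'a' @ 2: {11,12}
'c' @ 3: {9,10,13}  [accepting]
end set {9,10,13} — state 9 in

Answer: ACCEPT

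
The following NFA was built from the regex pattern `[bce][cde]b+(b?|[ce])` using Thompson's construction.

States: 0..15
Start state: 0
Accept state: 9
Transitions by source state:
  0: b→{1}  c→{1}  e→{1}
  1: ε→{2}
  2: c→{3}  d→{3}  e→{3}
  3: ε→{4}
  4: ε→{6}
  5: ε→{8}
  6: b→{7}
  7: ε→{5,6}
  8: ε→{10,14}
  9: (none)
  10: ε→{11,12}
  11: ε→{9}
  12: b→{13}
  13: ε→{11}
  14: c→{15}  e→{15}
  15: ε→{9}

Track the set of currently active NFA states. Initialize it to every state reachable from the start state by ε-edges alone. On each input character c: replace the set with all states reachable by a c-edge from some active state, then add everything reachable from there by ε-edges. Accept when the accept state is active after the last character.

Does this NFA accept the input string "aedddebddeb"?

Answer: REJECT

Trace:
S₀ = ε-closure({0}) = {0}
'a' @ 1: {}  — dead — no transitions
rest 'edddebddeb' ignored (set empty)
final: {}; accept 9 not in set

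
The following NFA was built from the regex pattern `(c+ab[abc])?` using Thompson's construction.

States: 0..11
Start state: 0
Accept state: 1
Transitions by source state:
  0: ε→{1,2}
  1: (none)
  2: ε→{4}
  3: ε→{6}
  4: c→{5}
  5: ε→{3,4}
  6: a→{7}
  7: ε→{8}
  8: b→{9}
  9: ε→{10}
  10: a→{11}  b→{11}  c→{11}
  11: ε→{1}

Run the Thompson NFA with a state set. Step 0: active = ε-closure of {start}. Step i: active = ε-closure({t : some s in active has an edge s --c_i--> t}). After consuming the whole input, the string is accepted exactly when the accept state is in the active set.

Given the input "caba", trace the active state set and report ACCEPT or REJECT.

Answer: ACCEPT

Steps:
S₀ = ε-closure({0}) = {0,1,2,4}
'c' @ 1: {3,4,5,6}
'a' @ 2: {7,8}
'b' @ 3: {9,10}
'a' @ 4: {1,11}  ✓accept
after full input: {1,11}  (accept=1 in)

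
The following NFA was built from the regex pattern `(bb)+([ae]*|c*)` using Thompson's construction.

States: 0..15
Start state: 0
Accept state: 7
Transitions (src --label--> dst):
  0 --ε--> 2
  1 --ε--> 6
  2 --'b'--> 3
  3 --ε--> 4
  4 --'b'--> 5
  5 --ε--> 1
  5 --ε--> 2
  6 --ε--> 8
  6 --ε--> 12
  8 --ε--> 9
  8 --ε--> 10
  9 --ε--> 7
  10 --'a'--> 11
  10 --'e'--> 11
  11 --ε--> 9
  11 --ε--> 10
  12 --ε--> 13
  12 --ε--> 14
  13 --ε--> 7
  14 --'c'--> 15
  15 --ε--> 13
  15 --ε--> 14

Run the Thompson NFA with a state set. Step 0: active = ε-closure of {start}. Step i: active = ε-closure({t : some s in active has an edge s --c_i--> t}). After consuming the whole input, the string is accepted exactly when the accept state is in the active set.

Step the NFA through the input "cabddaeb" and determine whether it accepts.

Answer: REJECT

Steps:
S₀ = ε-closure({0}) = {0,2}
'c' @ 1: {}  — dead — no transitions
rest 'abddaeb' ignored (set empty)
after full input: {}  (accept=7 not in)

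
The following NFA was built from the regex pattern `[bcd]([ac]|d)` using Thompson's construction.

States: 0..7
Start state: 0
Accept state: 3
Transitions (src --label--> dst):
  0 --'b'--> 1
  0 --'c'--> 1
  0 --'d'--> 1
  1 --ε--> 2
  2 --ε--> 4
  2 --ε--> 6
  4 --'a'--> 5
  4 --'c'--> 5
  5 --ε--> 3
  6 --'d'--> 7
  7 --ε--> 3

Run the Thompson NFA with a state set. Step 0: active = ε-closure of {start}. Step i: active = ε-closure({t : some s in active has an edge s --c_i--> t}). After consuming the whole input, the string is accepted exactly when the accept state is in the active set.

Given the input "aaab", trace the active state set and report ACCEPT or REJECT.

start: ε-closure({0}) = {0}
'a' @ 1: {}  — no active states
rest 'aab' ignored (set empty)
end set {} — state 3 not in

Answer: REJECT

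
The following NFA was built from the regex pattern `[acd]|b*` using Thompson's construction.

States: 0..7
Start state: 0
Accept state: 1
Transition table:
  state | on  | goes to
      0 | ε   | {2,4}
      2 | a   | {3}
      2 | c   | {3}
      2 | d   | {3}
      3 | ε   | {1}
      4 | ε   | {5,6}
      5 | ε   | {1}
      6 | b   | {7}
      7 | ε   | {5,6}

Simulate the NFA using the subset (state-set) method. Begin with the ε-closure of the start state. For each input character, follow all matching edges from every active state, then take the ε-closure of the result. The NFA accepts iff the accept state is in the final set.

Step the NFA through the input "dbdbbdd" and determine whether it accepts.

Answer: REJECT

Steps:
start: ε-closure({0}) = {0,1,2,4,5,6}
'd' @ 1: {1,3}  ✓accept
'b' @ 2: {}  — no active states
rest 'dbbdd' ignored (set empty)
end set {} — state 1 not in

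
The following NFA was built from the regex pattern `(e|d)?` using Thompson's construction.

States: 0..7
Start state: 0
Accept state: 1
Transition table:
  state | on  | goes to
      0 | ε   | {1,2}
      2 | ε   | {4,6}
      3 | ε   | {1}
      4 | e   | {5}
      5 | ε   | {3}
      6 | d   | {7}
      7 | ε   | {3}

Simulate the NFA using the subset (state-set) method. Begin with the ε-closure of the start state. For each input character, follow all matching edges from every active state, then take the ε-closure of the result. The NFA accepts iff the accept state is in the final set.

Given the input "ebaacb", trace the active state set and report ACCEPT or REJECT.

S₀ = ε-closure({0}) = {0,1,2,4,6}
'e' @ 1: {1,3,5}  (accept∈set)
'b' @ 2: {}  — dead — no transitions
rest 'aacb' ignored (set empty)
after full input: {}  (accept=1 not in)

Answer: REJECT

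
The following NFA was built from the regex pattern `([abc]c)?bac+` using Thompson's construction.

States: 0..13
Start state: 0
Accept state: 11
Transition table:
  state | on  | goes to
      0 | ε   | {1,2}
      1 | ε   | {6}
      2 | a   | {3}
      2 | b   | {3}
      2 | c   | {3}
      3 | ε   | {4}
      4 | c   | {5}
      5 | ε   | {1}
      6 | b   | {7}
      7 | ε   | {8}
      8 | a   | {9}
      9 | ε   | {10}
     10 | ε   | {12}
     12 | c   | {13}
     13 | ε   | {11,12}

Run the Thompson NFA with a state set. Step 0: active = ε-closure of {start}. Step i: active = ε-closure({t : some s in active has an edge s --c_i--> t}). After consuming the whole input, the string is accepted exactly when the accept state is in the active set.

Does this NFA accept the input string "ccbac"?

S₀ = ε-closure({0}) = {0,1,2,6}
'c' @ 1: {3,4}
'c' @ 2: {1,5,6}
'b' @ 3: {7,8}
'a' @ 4: {9,10,12}
'c' @ 5: {11,12,13}  (accept∈set)
after full input: {11,12,13}  (accept=11 in)

Answer: ACCEPT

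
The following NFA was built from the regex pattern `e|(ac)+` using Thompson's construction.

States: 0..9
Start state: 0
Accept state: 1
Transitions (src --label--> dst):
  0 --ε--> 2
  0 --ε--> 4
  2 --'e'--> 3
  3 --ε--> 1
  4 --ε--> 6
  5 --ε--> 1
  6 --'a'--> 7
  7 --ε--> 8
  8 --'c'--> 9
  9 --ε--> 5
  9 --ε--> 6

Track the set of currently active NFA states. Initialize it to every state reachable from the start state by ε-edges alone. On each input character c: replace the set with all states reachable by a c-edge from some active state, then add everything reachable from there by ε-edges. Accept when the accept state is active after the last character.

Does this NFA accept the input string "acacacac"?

Answer: ACCEPT

Derivation:
S₀ = ε-closure({0}) = {0,2,4,6}
'a' @ 1: {7,8}
'c' @ 2: {1,5,6,9}  [accepting]
'a' @ 3: {7,8}
'c' @ 4: {1,5,6,9}  [accepting]
'a' @ 5: {7,8}
'c' @ 6: {1,5,6,9}  [accepting]
'a' @ 7: {7,8}
'c' @ 8: {1,5,6,9}  [accepting]
final: {1,5,6,9}; accept 1 in set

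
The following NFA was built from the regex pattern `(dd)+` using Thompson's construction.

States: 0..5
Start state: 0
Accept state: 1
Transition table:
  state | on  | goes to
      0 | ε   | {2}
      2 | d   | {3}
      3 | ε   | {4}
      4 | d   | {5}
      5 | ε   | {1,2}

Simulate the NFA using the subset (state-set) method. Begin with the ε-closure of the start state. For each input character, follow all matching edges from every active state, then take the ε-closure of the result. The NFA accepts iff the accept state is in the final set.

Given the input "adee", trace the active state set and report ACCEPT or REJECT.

Answer: REJECT

Derivation:
initial (ε-close {0}): {0,2}
'a' @ 1: {}  — dead — no transitions
rest 'dee' ignored (set empty)
final: {}; accept 1 not in set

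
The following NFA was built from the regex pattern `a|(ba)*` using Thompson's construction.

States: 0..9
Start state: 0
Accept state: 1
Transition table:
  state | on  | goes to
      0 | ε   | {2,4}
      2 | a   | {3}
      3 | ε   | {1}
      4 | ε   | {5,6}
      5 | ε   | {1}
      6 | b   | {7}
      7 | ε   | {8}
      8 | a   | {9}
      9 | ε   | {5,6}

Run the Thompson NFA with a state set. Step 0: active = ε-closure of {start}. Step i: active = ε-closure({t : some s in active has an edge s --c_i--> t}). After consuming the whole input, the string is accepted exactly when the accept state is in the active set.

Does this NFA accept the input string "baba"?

start: ε-closure({0}) = {0,1,2,4,5,6}
'b' @ 1: {7,8}
'a' @ 2: {1,5,6,9}  ✓accept
'b' @ 3: {7,8}
'a' @ 4: {1,5,6,9}  ✓accept
final: {1,5,6,9}; accept 1 in set

Answer: ACCEPT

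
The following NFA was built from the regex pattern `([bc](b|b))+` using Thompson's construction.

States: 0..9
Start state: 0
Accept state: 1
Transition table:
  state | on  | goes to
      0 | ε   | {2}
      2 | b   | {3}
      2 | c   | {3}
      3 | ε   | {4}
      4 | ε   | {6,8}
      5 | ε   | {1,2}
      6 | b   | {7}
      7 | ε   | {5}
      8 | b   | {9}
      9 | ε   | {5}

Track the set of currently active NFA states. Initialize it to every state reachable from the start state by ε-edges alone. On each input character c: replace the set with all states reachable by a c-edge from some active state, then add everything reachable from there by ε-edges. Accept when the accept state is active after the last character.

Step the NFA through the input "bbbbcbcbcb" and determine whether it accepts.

S₀ = ε-closure({0}) = {0,2}
'b' @ 1: {3,4,6,8}
'b' @ 2: {1,2,5,7,9}  ✓accept
'b' @ 3: {3,4,6,8}
'b' @ 4: {1,2,5,7,9}  ✓accept
'c' @ 5: {3,4,6,8}
'b' @ 6: {1,2,5,7,9}  ✓accept
'c' @ 7: {3,4,6,8}
'b' @ 8: {1,2,5,7,9}  ✓accept
'c' @ 9: {3,4,6,8}
'b' @ 10: {1,2,5,7,9}  ✓accept
final: {1,2,5,7,9}; accept 1 in set

Answer: ACCEPT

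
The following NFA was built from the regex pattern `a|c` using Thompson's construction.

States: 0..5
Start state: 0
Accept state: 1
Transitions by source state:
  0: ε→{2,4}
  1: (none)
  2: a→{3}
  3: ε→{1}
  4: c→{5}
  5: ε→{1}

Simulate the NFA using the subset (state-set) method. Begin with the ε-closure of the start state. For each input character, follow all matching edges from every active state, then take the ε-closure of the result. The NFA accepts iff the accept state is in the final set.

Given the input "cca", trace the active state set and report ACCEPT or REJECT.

start: ε-closure({0}) = {0,2,4}
'c' @ 1: {1,5}  [accepting]
'c' @ 2: {}  — state set empty
rest 'a' ignored (set empty)
end set {} — state 1 not in

Answer: REJECT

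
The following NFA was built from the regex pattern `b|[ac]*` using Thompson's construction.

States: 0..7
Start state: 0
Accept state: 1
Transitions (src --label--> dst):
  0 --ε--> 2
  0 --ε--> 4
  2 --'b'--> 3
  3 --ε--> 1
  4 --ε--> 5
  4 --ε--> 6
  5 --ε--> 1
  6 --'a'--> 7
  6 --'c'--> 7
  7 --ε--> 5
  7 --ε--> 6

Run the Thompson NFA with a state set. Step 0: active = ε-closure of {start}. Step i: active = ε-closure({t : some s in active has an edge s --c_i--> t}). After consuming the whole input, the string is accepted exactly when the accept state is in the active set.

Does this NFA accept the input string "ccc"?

start: ε-closure({0}) = {0,1,2,4,5,6}
'c' @ 1: {1,5,6,7}  (accept∈set)
'c' @ 2: {1,5,6,7}  (accept∈set)
'c' @ 3: {1,5,6,7}  (accept∈set)
end set {1,5,6,7} — state 1 in

Answer: ACCEPT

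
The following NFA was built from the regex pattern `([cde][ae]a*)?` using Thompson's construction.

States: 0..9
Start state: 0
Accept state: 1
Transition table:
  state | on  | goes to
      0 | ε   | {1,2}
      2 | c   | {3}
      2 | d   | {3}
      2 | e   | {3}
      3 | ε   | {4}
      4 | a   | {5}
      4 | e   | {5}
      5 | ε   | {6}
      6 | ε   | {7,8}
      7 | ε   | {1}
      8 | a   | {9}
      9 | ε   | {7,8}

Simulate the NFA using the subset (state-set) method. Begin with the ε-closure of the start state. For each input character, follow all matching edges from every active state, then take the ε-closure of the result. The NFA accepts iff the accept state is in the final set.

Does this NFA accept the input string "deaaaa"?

initial (ε-close {0}): {0,1,2}
'd' @ 1: {3,4}
'e' @ 2: {1,5,6,7,8}  ✓accept
'a' @ 3: {1,7,8,9}  ✓accept
'a' @ 4: {1,7,8,9}  ✓accept
'a' @ 5: {1,7,8,9}  ✓accept
'a' @ 6: {1,7,8,9}  ✓accept
after full input: {1,7,8,9}  (accept=1 in)

Answer: ACCEPT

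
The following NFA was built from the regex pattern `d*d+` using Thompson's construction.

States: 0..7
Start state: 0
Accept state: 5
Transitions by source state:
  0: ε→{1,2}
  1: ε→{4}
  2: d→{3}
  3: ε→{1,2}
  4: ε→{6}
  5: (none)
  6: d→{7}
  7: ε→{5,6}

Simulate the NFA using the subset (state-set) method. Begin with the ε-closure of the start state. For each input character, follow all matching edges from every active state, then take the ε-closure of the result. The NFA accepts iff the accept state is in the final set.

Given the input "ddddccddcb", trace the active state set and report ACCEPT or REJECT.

initial (ε-close {0}): {0,1,2,4,6}
'd' @ 1: {1,2,3,4,5,6,7}  ✓accept
'd' @ 2: {1,2,3,4,5,6,7}  ✓accept
'd' @ 3: {1,2,3,4,5,6,7}  ✓accept
'd' @ 4: {1,2,3,4,5,6,7}  ✓accept
'c' @ 5: {}  — no active states
rest 'cddcb' ignored (set empty)
end set {} — state 5 not in

Answer: REJECT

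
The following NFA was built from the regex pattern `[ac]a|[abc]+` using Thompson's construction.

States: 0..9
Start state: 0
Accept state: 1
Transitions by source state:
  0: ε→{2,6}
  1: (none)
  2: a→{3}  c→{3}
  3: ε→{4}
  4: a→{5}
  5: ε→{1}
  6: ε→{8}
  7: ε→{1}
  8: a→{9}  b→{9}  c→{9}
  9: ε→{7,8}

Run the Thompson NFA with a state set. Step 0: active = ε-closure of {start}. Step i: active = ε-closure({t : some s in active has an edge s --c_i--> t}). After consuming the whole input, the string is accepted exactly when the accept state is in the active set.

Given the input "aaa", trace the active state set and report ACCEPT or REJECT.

initial (ε-close {0}): {0,2,6,8}
'a' @ 1: {1,3,4,7,8,9}  [accepting]
'a' @ 2: {1,5,7,8,9}  [accepting]
'a' @ 3: {1,7,8,9}  [accepting]
after full input: {1,7,8,9}  (accept=1 in)

Answer: ACCEPT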